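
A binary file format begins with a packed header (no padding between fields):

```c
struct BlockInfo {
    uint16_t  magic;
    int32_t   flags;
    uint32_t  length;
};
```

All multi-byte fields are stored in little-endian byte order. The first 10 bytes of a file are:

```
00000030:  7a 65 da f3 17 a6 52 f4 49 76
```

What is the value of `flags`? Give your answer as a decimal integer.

-1508379686

`flags` follows `magic` (2 bytes), so it starts at byte offset 2 and occupies 4 bytes.
Bytes at offsets 2..5: DA F3 17 A6.
Little-endian stores the least-significant byte at the lowest address.
Reassemble most-significant byte first: A6 17 F3 DA → 0xA617F3DA.
Top bit is set, so as a signed 32-bit value this is 0xA617F3DA − 2^32 = -1508379686.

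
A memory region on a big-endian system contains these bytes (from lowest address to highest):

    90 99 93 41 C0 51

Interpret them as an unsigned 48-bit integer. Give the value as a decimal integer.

Big-endian stores the most-significant byte at the lowest address.
The bytes are already most-significant first: 0x90999341C051.
0x90999341C051 = 158989274955857.

158989274955857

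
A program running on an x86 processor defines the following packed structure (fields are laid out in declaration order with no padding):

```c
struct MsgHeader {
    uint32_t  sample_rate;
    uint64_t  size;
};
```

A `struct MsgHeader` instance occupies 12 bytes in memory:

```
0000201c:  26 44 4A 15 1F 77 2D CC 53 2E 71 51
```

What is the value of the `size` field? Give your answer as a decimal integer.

`size` follows `sample_rate` (4 bytes), so it starts at byte offset 4 and occupies 8 bytes.
Bytes at offsets 4..11: 1F 77 2D CC 53 2E 71 51.
Little-endian: lowest address holds the least-significant byte.
Reassemble most-significant byte first: 51 71 2E 53 CC 2D 77 1F → 0x51712E53CC2D771F.
0x51712E53CC2D771F = 5868522726883161887.

5868522726883161887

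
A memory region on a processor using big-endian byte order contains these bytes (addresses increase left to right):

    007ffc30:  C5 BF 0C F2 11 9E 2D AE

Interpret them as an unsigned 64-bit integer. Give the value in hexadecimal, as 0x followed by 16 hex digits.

Big-endian stores the most-significant byte at the lowest address.
The bytes are already most-significant first: 0xC5BF0CF2119E2DAE.

0xC5BF0CF2119E2DAE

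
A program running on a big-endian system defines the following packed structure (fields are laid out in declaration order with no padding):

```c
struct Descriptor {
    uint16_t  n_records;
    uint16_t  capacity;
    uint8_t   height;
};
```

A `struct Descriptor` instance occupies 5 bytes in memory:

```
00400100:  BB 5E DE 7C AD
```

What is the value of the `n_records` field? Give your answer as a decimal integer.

`n_records` is the first field, at byte offset 0, occupying 2 bytes.
Bytes at offsets 0..1: BB 5E.
In big-endian order the high byte comes first in memory.
The bytes are already most-significant first: 0xBB5E.
0xBB5E = 47966.

47966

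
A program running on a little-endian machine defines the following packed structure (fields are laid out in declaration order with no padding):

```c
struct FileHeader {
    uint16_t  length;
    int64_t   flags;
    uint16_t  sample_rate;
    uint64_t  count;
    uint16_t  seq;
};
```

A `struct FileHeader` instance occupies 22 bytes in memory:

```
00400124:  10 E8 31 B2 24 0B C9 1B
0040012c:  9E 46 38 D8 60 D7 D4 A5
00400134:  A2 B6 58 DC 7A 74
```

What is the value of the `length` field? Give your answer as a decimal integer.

59408

`length` is the first field, at byte offset 0, occupying 2 bytes.
Bytes at offsets 0..1: 10 E8.
In little-endian order the low byte comes first in memory.
Reassemble most-significant byte first: E8 10 → 0xE810.
0xE810 = 59408.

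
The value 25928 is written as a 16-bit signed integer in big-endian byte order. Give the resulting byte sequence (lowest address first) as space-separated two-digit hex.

25928 in hexadecimal, padded to 16 bits, is 0x6548.
Split into bytes (most-significant first): 65 48.
Big-endian stores the most-significant byte at the lowest address.
So the memory order matches the most-significant-first order: 65 48.

65 48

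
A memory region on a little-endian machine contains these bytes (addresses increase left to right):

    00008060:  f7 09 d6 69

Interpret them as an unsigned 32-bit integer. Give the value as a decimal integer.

1775634935

Little-endian: lowest address holds the least-significant byte.
Reassemble most-significant byte first: 69 D6 09 F7 → 0x69D609F7.
0x69D609F7 = 1775634935.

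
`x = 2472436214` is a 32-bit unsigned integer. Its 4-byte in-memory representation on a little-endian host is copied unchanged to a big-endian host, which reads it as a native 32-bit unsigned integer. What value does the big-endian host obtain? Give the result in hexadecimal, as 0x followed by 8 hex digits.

2472436214 in 32-bit hexadecimal is 0x935E61F6.
Stored little-endian, the bytes at ascending addresses are F6 61 5E 93.
Read back as big-endian, the last byte is least significant, giving 0xF6615E93.

0xF6615E93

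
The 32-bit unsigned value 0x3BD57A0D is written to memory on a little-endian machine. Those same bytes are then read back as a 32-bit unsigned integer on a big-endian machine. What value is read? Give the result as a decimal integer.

Stored little-endian, the bytes at ascending addresses are 0D 7A D5 3B.
Read back as big-endian, the last byte is least significant, giving 0x0D7AD53B.
0x0D7AD53B = 226153787.

226153787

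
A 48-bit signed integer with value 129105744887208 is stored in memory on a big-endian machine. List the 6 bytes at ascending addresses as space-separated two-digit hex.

75 6B C6 0F FD A8

129105744887208 in hexadecimal, padded to 48 bits, is 0x756BC60FFDA8.
Split into bytes (most-significant first): 75 6B C6 0F FD A8.
Big-endian: lowest address holds the most-significant byte.
So the memory order matches the most-significant-first order: 75 6B C6 0F FD A8.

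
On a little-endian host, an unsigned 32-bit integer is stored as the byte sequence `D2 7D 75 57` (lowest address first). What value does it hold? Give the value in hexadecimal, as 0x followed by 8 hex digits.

Little-endian stores the least-significant byte at the lowest address.
Reassemble most-significant byte first: 57 75 7D D2 → 0x57757DD2.

0x57757DD2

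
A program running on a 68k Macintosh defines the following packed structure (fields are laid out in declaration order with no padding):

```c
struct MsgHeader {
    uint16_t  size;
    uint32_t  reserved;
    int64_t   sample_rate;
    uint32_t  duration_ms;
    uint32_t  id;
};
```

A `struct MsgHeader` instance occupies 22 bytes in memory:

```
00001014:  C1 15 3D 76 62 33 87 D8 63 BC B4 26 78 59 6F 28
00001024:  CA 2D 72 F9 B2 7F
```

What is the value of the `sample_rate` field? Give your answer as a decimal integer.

-8658060621492357031

`sample_rate` follows `size` (2 B), `reserved` (4 B), so it starts at offset 2 + 4 = 6 and occupies 8 bytes.
Bytes at offsets 6..13: 87 D8 63 BC B4 26 78 59.
Big-endian stores the most-significant byte at the lowest address.
The bytes are already most-significant first: 0x87D863BCB4267859.
Top bit is set, so as a signed 64-bit value this is 0x87D863BCB4267859 − 2^64 = -8658060621492357031.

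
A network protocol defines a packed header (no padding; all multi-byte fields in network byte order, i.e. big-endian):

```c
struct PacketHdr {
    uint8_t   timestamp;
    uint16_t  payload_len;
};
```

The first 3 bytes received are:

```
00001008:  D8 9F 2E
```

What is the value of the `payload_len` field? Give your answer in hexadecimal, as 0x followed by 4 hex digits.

`payload_len` follows `timestamp` (1 byte), so it starts at byte offset 1 and occupies 2 bytes.
Bytes at offsets 1..2: 9F 2E.
Big-endian: lowest address holds the most-significant byte.
The bytes are already most-significant first: 0x9F2E.

0x9F2E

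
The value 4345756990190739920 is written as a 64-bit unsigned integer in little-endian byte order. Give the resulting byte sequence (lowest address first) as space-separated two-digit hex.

D0 61 7D 30 F5 3A 4F 3C

4345756990190739920 in hexadecimal, padded to 64 bits, is 0x3C4F3AF5307D61D0.
Split into bytes (most-significant first): 3C 4F 3A F5 30 7D 61 D0.
In little-endian order the low byte comes first in memory.
So at ascending addresses the bytes are D0 61 7D 30 F5 3A 4F 3C.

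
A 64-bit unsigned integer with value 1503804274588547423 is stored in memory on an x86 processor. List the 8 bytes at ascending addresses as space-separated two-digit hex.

5F 79 90 2E 05 96 DE 14

1503804274588547423 in hexadecimal, padded to 64 bits, is 0x14DE96052E90795F.
Split into bytes (most-significant first): 14 DE 96 05 2E 90 79 5F.
Little-endian stores the least-significant byte at the lowest address.
So at ascending addresses the bytes are 5F 79 90 2E 05 96 DE 14.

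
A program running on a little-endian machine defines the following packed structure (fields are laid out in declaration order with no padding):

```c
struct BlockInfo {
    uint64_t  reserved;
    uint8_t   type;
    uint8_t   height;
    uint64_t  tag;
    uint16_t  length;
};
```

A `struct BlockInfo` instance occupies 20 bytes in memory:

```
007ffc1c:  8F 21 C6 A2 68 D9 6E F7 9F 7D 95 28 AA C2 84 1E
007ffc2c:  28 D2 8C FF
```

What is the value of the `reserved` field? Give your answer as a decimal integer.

17829427018237092239

`reserved` is the first field, at byte offset 0, occupying 8 bytes.
Bytes at offsets 0..7: 8F 21 C6 A2 68 D9 6E F7.
In little-endian order the low byte comes first in memory.
Reassemble most-significant byte first: F7 6E D9 68 A2 C6 21 8F → 0xF76ED968A2C6218F.
0xF76ED968A2C6218F = 17829427018237092239.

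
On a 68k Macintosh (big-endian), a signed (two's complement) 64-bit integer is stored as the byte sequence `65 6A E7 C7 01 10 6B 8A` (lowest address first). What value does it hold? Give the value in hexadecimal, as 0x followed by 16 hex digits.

Big-endian stores the most-significant byte at the lowest address.
The bytes are already most-significant first: 0x656AE7C701106B8A.

0x656AE7C701106B8A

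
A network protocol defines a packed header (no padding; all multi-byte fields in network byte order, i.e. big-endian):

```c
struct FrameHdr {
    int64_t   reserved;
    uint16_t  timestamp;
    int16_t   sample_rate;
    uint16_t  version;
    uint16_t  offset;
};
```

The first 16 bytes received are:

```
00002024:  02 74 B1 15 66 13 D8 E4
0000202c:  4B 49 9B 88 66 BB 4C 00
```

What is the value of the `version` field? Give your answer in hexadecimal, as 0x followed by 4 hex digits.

`version` follows `reserved` (8 B), `timestamp` (2 B), `sample_rate` (2 B), so it starts at offset 8 + 2 + 2 = 12 and occupies 2 bytes.
Bytes at offsets 12..13: 66 BB.
Big-endian: lowest address holds the most-significant byte.
The bytes are already most-significant first: 0x66BB.

0x66BB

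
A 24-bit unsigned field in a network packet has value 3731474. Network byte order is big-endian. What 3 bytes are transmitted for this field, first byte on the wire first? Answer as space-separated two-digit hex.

3731474 in hexadecimal, padded to 24 bits, is 0x38F012.
Split into bytes (most-significant first): 38 F0 12.
Big-endian stores the most-significant byte at the lowest address.
So the memory order matches the most-significant-first order: 38 F0 12.

38 F0 12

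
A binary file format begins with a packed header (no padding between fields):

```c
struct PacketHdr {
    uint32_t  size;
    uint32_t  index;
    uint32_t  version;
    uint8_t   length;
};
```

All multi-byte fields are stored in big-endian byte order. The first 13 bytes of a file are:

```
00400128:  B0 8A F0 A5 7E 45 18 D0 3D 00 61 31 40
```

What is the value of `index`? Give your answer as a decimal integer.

`index` follows `size` (4 bytes), so it starts at byte offset 4 and occupies 4 bytes.
Bytes at offsets 4..7: 7E 45 18 D0.
Big-endian stores the most-significant byte at the lowest address.
The bytes are already most-significant first: 0x7E4518D0.
0x7E4518D0 = 2118457552.

2118457552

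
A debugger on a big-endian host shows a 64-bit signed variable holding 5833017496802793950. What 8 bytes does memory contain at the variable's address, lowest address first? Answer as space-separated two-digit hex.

5833017496802793950 in hexadecimal, padded to 64 bits, is 0x50F30A82399199DE.
Split into bytes (most-significant first): 50 F3 0A 82 39 91 99 DE.
In big-endian order the high byte comes first in memory.
So the memory order matches the most-significant-first order: 50 F3 0A 82 39 91 99 DE.

50 F3 0A 82 39 91 99 DE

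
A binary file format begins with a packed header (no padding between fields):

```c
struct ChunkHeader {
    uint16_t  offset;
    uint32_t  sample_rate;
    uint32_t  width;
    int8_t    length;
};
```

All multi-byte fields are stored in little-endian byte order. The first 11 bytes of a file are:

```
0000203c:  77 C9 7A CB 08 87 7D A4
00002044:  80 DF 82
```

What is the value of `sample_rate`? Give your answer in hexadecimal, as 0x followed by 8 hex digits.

0x8708CB7A

`sample_rate` follows `offset` (2 bytes), so it starts at byte offset 2 and occupies 4 bytes.
Bytes at offsets 2..5: 7A CB 08 87.
Little-endian: lowest address holds the least-significant byte.
Reassemble most-significant byte first: 87 08 CB 7A → 0x8708CB7A.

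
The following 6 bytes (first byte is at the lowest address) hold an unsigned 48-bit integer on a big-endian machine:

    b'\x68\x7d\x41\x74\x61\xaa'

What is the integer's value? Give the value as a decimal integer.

Big-endian stores the most-significant byte at the lowest address.
The bytes are already most-significant first: 0x687D417461AA.
0x687D417461AA = 114887178346922.

114887178346922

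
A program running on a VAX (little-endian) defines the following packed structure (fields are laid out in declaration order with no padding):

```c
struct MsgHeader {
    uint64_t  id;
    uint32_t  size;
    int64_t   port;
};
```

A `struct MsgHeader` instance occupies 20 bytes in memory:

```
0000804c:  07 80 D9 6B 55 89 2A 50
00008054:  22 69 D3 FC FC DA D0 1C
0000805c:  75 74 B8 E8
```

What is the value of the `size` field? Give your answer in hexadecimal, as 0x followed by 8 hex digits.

0xFCD36922

`size` follows `id` (8 bytes), so it starts at byte offset 8 and occupies 4 bytes.
Bytes at offsets 8..11: 22 69 D3 FC.
In little-endian order the low byte comes first in memory.
Reassemble most-significant byte first: FC D3 69 22 → 0xFCD36922.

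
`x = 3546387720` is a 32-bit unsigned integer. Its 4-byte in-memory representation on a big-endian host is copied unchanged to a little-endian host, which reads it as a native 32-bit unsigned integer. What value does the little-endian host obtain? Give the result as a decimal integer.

144007635

3546387720 in 32-bit hexadecimal is 0xD3619508.
Stored big-endian, the bytes at ascending addresses are D3 61 95 08.
Read back as little-endian, the first byte is least significant, giving 0x089561D3.
0x089561D3 = 144007635.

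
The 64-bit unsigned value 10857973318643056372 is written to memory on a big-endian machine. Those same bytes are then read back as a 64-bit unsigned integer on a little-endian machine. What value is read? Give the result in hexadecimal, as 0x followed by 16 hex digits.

0xF47E638E3445AF96

10857973318643056372 in 64-bit hexadecimal is 0x96AF45348E637EF4.
Stored big-endian, the bytes at ascending addresses are 96 AF 45 34 8E 63 7E F4.
Read back as little-endian, the first byte is least significant, giving 0xF47E638E3445AF96.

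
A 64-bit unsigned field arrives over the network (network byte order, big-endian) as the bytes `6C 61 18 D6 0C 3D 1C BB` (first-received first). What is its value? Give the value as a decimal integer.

7809550536444550331

Big-endian stores the most-significant byte at the lowest address.
The bytes are already most-significant first: 0x6C6118D60C3D1CBB.
0x6C6118D60C3D1CBB = 7809550536444550331.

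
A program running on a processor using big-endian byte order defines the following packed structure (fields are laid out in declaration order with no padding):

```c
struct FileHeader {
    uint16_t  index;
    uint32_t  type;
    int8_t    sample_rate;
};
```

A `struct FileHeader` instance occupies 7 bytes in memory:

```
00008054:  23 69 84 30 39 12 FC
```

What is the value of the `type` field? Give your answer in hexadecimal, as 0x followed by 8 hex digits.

`type` follows `index` (2 bytes), so it starts at byte offset 2 and occupies 4 bytes.
Bytes at offsets 2..5: 84 30 39 12.
Big-endian: lowest address holds the most-significant byte.
The bytes are already most-significant first: 0x84303912.

0x84303912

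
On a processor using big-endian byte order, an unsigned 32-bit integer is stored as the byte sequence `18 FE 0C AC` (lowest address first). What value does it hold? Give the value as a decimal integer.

Big-endian: lowest address holds the most-significant byte.
The bytes are already most-significant first: 0x18FE0CAC.
0x18FE0CAC = 419302572.

419302572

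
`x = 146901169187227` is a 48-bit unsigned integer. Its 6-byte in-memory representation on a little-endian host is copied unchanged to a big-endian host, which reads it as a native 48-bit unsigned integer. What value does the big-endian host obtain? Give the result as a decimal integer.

146901169187227 in 48-bit hexadecimal is 0x859B1801A99B.
Stored little-endian, the bytes at ascending addresses are 9B A9 01 18 9B 85.
Read back as big-endian, the last byte is least significant, giving 0x9BA901189B85.
0x9BA901189B85 = 171150170168197.

171150170168197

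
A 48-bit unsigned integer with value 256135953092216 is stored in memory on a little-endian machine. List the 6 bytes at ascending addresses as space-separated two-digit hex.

78 8E 7F 4C F4 E8

256135953092216 in hexadecimal, padded to 48 bits, is 0xE8F44C7F8E78.
Split into bytes (most-significant first): E8 F4 4C 7F 8E 78.
Little-endian: lowest address holds the least-significant byte.
So at ascending addresses the bytes are 78 8E 7F 4C F4 E8.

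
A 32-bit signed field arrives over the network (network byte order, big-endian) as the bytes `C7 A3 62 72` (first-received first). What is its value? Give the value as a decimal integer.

-945593742

Big-endian: lowest address holds the most-significant byte.
The bytes are already most-significant first: 0xC7A36272.
Top bit is set, so as a signed 32-bit value this is 0xC7A36272 − 2^32 = -945593742.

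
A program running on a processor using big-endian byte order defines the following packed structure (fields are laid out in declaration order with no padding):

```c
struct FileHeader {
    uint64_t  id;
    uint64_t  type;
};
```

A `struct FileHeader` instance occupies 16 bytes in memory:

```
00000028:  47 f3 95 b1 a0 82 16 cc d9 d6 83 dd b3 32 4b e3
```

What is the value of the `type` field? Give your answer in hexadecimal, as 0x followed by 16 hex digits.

`type` follows `id` (8 bytes), so it starts at byte offset 8 and occupies 8 bytes.
Bytes at offsets 8..15: D9 D6 83 DD B3 32 4B E3.
Big-endian: lowest address holds the most-significant byte.
The bytes are already most-significant first: 0xD9D683DDB3324BE3.

0xD9D683DDB3324BE3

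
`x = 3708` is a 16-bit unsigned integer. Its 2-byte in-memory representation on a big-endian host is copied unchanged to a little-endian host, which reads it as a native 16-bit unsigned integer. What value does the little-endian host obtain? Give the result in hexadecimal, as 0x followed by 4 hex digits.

0x7C0E

3708 in 16-bit hexadecimal is 0x0E7C.
Stored big-endian, the bytes at ascending addresses are 0E 7C.
Read back as little-endian, the first byte is least significant, giving 0x7C0E.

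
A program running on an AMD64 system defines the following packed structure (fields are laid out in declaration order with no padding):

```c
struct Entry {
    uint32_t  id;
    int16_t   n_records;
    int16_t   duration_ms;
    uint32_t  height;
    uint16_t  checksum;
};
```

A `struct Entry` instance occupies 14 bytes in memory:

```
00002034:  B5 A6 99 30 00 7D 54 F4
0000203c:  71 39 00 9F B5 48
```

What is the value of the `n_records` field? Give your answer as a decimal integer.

`n_records` follows `id` (4 bytes), so it starts at byte offset 4 and occupies 2 bytes.
Bytes at offsets 4..5: 00 7D.
In little-endian order the low byte comes first in memory.
Reassemble most-significant byte first: 7D 00 → 0x7D00.
0x7D00 = 32000.

32000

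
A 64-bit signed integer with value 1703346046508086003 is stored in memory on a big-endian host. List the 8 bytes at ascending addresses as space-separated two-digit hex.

1703346046508086003 in hexadecimal, padded to 64 bits, is 0x17A380345FAE32F3.
Split into bytes (most-significant first): 17 A3 80 34 5F AE 32 F3.
Big-endian stores the most-significant byte at the lowest address.
So the memory order matches the most-significant-first order: 17 A3 80 34 5F AE 32 F3.

17 A3 80 34 5F AE 32 F3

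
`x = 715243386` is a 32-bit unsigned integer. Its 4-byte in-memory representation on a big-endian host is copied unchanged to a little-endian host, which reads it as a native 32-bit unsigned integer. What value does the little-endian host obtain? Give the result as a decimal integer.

715243386 in 32-bit hexadecimal is 0x2AA1BF7A.
Stored big-endian, the bytes at ascending addresses are 2A A1 BF 7A.
Read back as little-endian, the first byte is least significant, giving 0x7ABFA12A.
0x7ABFA12A = 2059378986.

2059378986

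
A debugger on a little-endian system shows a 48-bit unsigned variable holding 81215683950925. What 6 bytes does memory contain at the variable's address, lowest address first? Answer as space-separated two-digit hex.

81215683950925 in hexadecimal, padded to 48 bits, is 0x49DD7FFDF94D.
Split into bytes (most-significant first): 49 DD 7F FD F9 4D.
Little-endian: lowest address holds the least-significant byte.
So at ascending addresses the bytes are 4D F9 FD 7F DD 49.

4D F9 FD 7F DD 49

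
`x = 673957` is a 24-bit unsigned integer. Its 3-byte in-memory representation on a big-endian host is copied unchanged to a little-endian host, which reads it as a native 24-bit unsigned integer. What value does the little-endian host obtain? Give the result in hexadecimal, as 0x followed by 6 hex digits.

673957 in 24-bit hexadecimal is 0x0A48A5.
Stored big-endian, the bytes at ascending addresses are 0A 48 A5.
Read back as little-endian, the first byte is least significant, giving 0xA5480A.

0xA5480A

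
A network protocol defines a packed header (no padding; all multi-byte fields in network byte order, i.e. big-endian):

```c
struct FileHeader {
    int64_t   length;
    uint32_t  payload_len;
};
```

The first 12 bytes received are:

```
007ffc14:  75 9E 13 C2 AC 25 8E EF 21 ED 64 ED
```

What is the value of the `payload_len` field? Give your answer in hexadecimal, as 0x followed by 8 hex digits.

`payload_len` follows `length` (8 bytes), so it starts at byte offset 8 and occupies 4 bytes.
Bytes at offsets 8..11: 21 ED 64 ED.
Big-endian stores the most-significant byte at the lowest address.
The bytes are already most-significant first: 0x21ED64ED.

0x21ED64ED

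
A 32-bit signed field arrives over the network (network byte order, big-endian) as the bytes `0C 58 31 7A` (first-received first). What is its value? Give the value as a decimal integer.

207106426

In big-endian order the high byte comes first in memory.
The bytes are already most-significant first: 0x0C58317A.
0x0C58317A = 207106426.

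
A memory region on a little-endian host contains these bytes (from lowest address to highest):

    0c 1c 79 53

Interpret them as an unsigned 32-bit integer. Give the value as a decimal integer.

1400445964

Little-endian stores the least-significant byte at the lowest address.
Reassemble most-significant byte first: 53 79 1C 0C → 0x53791C0C.
0x53791C0C = 1400445964.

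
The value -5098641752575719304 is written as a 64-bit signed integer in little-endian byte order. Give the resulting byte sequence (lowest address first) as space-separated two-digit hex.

Two's complement of -5098641752575719304 in 64 bits: 5098641752575719304 = 0x46C203A903403788; invert → 0xB93DFC56FCBFC877; add 1 → 0xB93DFC56FCBFC878.
Split into bytes (most-significant first): B9 3D FC 56 FC BF C8 78.
In little-endian order the low byte comes first in memory.
So at ascending addresses the bytes are 78 C8 BF FC 56 FC 3D B9.

78 C8 BF FC 56 FC 3D B9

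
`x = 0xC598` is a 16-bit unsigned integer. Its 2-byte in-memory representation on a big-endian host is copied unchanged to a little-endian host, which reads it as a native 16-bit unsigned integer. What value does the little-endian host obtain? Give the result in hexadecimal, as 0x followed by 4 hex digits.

0x98C5

Stored big-endian, the bytes at ascending addresses are C5 98.
Read back as little-endian, the first byte is least significant, giving 0x98C5.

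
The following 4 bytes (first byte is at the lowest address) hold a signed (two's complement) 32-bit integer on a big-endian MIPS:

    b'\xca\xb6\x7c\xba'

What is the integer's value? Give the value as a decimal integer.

Big-endian stores the most-significant byte at the lowest address.
The bytes are already most-significant first: 0xCAB67CBA.
Top bit is set, so as a signed 32-bit value this is 0xCAB67CBA − 2^32 = -894010182.

-894010182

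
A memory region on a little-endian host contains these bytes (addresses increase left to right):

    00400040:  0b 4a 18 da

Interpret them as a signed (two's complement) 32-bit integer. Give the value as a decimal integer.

-635942389

In little-endian order the low byte comes first in memory.
Reassemble most-significant byte first: DA 18 4A 0B → 0xDA184A0B.
Top bit is set, so as a signed 32-bit value this is 0xDA184A0B − 2^32 = -635942389.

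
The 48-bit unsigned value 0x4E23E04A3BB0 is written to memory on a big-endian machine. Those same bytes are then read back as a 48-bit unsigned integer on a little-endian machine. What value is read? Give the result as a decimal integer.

Stored big-endian, the bytes at ascending addresses are 4E 23 E0 4A 3B B0.
Read back as little-endian, the first byte is least significant, giving 0xB03B4AE0234E.
0xB03B4AE0234E = 193768705762126.

193768705762126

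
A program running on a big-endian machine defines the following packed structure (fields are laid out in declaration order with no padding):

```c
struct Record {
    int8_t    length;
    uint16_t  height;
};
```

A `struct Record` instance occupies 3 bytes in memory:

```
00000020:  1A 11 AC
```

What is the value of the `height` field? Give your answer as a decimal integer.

4524

`height` follows `length` (1 byte), so it starts at byte offset 1 and occupies 2 bytes.
Bytes at offsets 1..2: 11 AC.
Big-endian stores the most-significant byte at the lowest address.
The bytes are already most-significant first: 0x11AC.
0x11AC = 4524.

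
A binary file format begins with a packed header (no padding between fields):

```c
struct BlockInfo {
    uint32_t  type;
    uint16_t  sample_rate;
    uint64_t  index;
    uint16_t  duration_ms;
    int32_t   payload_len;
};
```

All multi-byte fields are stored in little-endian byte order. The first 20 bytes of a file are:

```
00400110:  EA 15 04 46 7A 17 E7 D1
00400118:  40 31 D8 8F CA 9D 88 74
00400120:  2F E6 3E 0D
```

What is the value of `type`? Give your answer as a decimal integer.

`type` is the first field, at byte offset 0, occupying 4 bytes.
Bytes at offsets 0..3: EA 15 04 46.
In little-endian order the low byte comes first in memory.
Reassemble most-significant byte first: 46 04 15 EA → 0x460415EA.
0x460415EA = 1174672874.

1174672874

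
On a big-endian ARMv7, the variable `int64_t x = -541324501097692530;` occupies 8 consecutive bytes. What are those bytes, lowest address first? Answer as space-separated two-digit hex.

F8 7C D4 3B FB DB 42 8E

Two's complement of -541324501097692530 in 64 bits: 541324501097692530 = 0x07832BC40424BD72; invert → 0xF87CD43BFBDB428D; add 1 → 0xF87CD43BFBDB428E.
Split into bytes (most-significant first): F8 7C D4 3B FB DB 42 8E.
Big-endian stores the most-significant byte at the lowest address.
So the memory order matches the most-significant-first order: F8 7C D4 3B FB DB 42 8E.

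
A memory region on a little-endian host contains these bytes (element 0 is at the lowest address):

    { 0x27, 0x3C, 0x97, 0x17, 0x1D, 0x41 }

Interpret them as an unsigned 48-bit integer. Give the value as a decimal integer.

Little-endian stores the least-significant byte at the lowest address.
Reassemble most-significant byte first: 41 1D 17 97 3C 27 → 0x411D17973C27.
0x411D17973C27 = 71593205644327.

71593205644327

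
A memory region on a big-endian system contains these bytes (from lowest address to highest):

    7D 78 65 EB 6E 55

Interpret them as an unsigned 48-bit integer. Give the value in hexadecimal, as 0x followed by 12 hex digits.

0x7D7865EB6E55

In big-endian order the high byte comes first in memory.
The bytes are already most-significant first: 0x7D7865EB6E55.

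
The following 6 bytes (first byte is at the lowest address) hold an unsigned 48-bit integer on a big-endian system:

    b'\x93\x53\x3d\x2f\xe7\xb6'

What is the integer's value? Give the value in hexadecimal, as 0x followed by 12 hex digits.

0x93533D2FE7B6

Big-endian stores the most-significant byte at the lowest address.
The bytes are already most-significant first: 0x93533D2FE7B6.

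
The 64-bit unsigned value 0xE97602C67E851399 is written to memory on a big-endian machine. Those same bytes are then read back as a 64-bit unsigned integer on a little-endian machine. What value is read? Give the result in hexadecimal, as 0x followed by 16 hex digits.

0x9913857EC60276E9

Stored big-endian, the bytes at ascending addresses are E9 76 02 C6 7E 85 13 99.
Read back as little-endian, the first byte is least significant, giving 0x9913857EC60276E9.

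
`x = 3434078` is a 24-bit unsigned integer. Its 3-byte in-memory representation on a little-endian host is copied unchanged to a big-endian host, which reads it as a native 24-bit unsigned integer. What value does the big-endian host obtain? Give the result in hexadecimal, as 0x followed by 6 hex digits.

0x5E6634

3434078 in 24-bit hexadecimal is 0x34665E.
Stored little-endian, the bytes at ascending addresses are 5E 66 34.
Read back as big-endian, the last byte is least significant, giving 0x5E6634.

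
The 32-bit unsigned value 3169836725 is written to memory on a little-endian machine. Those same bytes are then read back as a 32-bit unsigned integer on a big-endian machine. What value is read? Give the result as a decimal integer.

3169836725 in 32-bit hexadecimal is 0xBCEFDEB5.
Stored little-endian, the bytes at ascending addresses are B5 DE EF BC.
Read back as big-endian, the last byte is least significant, giving 0xB5DEEFBC.
0xB5DEEFBC = 3051286460.

3051286460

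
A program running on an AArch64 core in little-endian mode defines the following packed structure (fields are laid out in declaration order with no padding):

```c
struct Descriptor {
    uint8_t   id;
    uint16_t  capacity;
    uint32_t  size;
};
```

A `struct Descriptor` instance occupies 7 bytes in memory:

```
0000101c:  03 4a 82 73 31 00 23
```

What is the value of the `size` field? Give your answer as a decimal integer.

587215219

`size` follows `id` (1 B), `capacity` (2 B), so it starts at offset 1 + 2 = 3 and occupies 4 bytes.
Bytes at offsets 3..6: 73 31 00 23.
Little-endian: lowest address holds the least-significant byte.
Reassemble most-significant byte first: 23 00 31 73 → 0x23003173.
0x23003173 = 587215219.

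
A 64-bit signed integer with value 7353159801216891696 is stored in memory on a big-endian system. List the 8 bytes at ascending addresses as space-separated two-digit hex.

7353159801216891696 in hexadecimal, padded to 64 bits, is 0x660BABE16836FB30.
Split into bytes (most-significant first): 66 0B AB E1 68 36 FB 30.
Big-endian: lowest address holds the most-significant byte.
So the memory order matches the most-significant-first order: 66 0B AB E1 68 36 FB 30.

66 0B AB E1 68 36 FB 30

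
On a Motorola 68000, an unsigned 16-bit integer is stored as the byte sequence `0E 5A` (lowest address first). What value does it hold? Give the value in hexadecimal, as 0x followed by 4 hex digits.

Big-endian stores the most-significant byte at the lowest address.
The bytes are already most-significant first: 0x0E5A.

0x0E5A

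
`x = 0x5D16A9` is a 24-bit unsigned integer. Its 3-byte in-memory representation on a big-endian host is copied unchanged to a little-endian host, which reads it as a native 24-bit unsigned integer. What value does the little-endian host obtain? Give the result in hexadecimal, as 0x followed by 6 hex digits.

Stored big-endian, the bytes at ascending addresses are 5D 16 A9.
Read back as little-endian, the first byte is least significant, giving 0xA9165D.

0xA9165D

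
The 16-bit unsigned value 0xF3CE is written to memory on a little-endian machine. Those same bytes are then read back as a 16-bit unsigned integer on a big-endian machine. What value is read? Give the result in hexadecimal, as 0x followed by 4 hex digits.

Stored little-endian, the bytes at ascending addresses are CE F3.
Read back as big-endian, the last byte is least significant, giving 0xCEF3.

0xCEF3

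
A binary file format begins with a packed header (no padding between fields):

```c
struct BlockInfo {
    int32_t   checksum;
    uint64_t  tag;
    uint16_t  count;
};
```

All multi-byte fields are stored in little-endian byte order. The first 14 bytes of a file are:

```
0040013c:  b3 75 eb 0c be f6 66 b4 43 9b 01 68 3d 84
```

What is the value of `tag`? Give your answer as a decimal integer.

7494441970012976830

`tag` follows `checksum` (4 bytes), so it starts at byte offset 4 and occupies 8 bytes.
Bytes at offsets 4..11: BE F6 66 B4 43 9B 01 68.
In little-endian order the low byte comes first in memory.
Reassemble most-significant byte first: 68 01 9B 43 B4 66 F6 BE → 0x68019B43B466F6BE.
0x68019B43B466F6BE = 7494441970012976830.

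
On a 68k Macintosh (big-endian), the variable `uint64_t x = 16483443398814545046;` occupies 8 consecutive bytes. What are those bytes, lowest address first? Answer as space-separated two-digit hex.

E4 C0 F4 70 2D 99 34 96

16483443398814545046 in hexadecimal, padded to 64 bits, is 0xE4C0F4702D993496.
Split into bytes (most-significant first): E4 C0 F4 70 2D 99 34 96.
In big-endian order the high byte comes first in memory.
So the memory order matches the most-significant-first order: E4 C0 F4 70 2D 99 34 96.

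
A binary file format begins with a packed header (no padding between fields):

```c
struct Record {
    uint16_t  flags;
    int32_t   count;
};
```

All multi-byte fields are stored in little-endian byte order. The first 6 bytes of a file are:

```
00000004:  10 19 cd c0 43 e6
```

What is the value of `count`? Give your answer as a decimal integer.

`count` follows `flags` (2 bytes), so it starts at byte offset 2 and occupies 4 bytes.
Bytes at offsets 2..5: CD C0 43 E6.
Little-endian stores the least-significant byte at the lowest address.
Reassemble most-significant byte first: E6 43 C0 CD → 0xE643C0CD.
Top bit is set, so as a signed 32-bit value this is 0xE643C0CD − 2^32 = -431767347.

-431767347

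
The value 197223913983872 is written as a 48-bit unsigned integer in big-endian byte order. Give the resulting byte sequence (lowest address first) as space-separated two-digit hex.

B3 5F C5 55 8F 80

197223913983872 in hexadecimal, padded to 48 bits, is 0xB35FC5558F80.
Split into bytes (most-significant first): B3 5F C5 55 8F 80.
Big-endian stores the most-significant byte at the lowest address.
So the memory order matches the most-significant-first order: B3 5F C5 55 8F 80.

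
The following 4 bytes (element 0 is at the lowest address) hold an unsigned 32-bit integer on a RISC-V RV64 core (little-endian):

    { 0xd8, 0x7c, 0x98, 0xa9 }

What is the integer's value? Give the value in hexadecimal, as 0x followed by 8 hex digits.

Little-endian: lowest address holds the least-significant byte.
Reassemble most-significant byte first: A9 98 7C D8 → 0xA9987CD8.

0xA9987CD8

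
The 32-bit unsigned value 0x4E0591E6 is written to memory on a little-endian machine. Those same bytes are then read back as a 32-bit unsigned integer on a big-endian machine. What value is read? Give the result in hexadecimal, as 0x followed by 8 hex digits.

Stored little-endian, the bytes at ascending addresses are E6 91 05 4E.
Read back as big-endian, the last byte is least significant, giving 0xE691054E.

0xE691054E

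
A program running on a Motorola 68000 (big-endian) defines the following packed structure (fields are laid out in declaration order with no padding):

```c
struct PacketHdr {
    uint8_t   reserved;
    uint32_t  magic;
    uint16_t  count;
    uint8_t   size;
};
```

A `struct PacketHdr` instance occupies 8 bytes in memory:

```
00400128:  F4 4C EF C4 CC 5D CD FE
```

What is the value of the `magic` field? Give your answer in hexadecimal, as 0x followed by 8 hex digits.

`magic` follows `reserved` (1 byte), so it starts at byte offset 1 and occupies 4 bytes.
Bytes at offsets 1..4: 4C EF C4 CC.
In big-endian order the high byte comes first in memory.
The bytes are already most-significant first: 0x4CEFC4CC.

0x4CEFC4CC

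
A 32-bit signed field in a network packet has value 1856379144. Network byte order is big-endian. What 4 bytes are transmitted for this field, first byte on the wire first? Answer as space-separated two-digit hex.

1856379144 in hexadecimal, padded to 32 bits, is 0x6EA61908.
Split into bytes (most-significant first): 6E A6 19 08.
Big-endian stores the most-significant byte at the lowest address.
So the memory order matches the most-significant-first order: 6E A6 19 08.

6E A6 19 08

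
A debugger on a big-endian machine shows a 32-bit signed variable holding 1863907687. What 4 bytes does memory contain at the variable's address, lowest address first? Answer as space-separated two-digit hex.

1863907687 in hexadecimal, padded to 32 bits, is 0x6F18F967.
Split into bytes (most-significant first): 6F 18 F9 67.
Big-endian stores the most-significant byte at the lowest address.
So the memory order matches the most-significant-first order: 6F 18 F9 67.

6F 18 F9 67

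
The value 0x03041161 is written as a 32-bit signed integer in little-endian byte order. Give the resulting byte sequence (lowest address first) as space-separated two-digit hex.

Split into bytes (most-significant first): 03 04 11 61.
In little-endian order the low byte comes first in memory.
So at ascending addresses the bytes are 61 11 04 03.

61 11 04 03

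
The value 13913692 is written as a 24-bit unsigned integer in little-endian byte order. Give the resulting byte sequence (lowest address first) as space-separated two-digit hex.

13913692 in hexadecimal, padded to 24 bits, is 0xD44E5C.
Split into bytes (most-significant first): D4 4E 5C.
Little-endian: lowest address holds the least-significant byte.
So at ascending addresses the bytes are 5C 4E D4.

5C 4E D4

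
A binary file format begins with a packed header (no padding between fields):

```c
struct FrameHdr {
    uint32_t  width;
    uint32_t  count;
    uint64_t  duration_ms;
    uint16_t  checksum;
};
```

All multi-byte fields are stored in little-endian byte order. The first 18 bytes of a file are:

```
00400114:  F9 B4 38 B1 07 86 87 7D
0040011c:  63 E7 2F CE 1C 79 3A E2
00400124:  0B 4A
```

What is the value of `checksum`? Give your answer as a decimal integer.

18955

`checksum` follows `width` (4 B), `count` (4 B), `duration_ms` (8 B), so it starts at offset 4 + 4 + 8 = 16 and occupies 2 bytes.
Bytes at offsets 16..17: 0B 4A.
In little-endian order the low byte comes first in memory.
Reassemble most-significant byte first: 4A 0B → 0x4A0B.
0x4A0B = 18955.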